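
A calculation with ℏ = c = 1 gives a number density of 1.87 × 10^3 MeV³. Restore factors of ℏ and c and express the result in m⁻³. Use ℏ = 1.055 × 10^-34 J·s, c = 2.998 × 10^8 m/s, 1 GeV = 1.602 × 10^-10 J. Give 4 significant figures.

Number density is [L]⁻³ = [E]³/(ℏc)³.
1 GeV³ → 1/(ℏc)³ × (1 GeV in J)³ = 1.299 × 10^47 m⁻³.
Convert the energy scale: 1.87 × 10^3 MeV³ = 1.87 × 10^-6 GeV³.
Result: 1.87 × 10^-6 × 1.299 × 10^47 = 2.430 × 10^41 m⁻³.

2.430 × 10^41 m⁻³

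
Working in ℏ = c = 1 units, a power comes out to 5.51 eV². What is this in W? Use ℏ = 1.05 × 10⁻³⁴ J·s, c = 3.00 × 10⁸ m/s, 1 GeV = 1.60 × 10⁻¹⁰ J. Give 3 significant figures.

1.34 × 10⁻³ W

Power is [E]/[T] = [E]²/ℏ.
1 GeV² → 1/ℏ × (1 GeV in J)² = 2.44 × 10¹⁴ W.
Convert the energy scale: 5.51 eV² = 5.51 × 10⁻¹⁸ GeV².
Result: 5.51 × 10⁻¹⁸ × 2.44 × 10¹⁴ = 1.34 × 10⁻³ W.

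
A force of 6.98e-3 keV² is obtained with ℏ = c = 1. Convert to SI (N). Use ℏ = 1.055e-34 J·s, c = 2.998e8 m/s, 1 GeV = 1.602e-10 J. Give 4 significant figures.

Force is [E]/[L] = [E]²/(ℏc); restore (ℏc)⁻¹.
1 GeV² → 1/(ℏc) × (1 GeV in J)² = 8.114e5 N.
Convert the energy scale: 6.98e-3 keV² = 6.98e-15 GeV².
Result: 6.98e-15 × 8.114e5 = 5.664e-9 N.

5.664e-9 N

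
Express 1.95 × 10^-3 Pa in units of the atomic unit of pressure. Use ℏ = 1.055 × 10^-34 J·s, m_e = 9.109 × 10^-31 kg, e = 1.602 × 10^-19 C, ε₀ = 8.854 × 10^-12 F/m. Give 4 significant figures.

6.657 × 10^-17

atomic unit of pressure: P_au = E_h/a₀³ = m_e⁴e¹⁰/((4πε₀)⁵ℏ⁸) = 2.929 × 10^13 Pa.
1.95 × 10^-3 / 2.929 × 10^13 = 6.657 × 10^-17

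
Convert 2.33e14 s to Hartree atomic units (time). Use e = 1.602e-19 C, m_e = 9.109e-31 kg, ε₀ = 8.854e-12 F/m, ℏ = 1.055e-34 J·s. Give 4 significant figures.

9.617e30

atomic unit of time: τ_au = (4πε₀)²ℏ³/(m_e e⁴) = 2.423e-17 s.
2.33e14 / 2.423e-17 = 9.617e30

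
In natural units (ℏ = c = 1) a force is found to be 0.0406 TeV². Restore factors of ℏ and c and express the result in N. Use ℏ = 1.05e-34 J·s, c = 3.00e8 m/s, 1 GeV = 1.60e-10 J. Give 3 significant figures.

Force is [E]/[L] = [E]²/(ℏc); restore (ℏc)⁻¹.
1 GeV² → 1/(ℏc) × (1 GeV in J)² = 8.13e5 N.
Convert the energy scale: 0.0406 TeV² = 4.06e4 GeV².
Result: 4.06e4 × 8.13e5 = 3.30e10 N.

3.30e10 N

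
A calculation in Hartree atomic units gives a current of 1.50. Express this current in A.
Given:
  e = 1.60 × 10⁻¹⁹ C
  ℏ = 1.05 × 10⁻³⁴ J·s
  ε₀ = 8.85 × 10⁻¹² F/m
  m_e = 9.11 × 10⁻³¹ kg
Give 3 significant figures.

One atomic unit of electric current: I_au = e E_h/ℏ = m_e e⁵/((4πε₀)²ℏ³) = 6.67 × 10⁻³ A.
1.50 × 6.67 × 10⁻³ A = 0.0100 A

0.0100 A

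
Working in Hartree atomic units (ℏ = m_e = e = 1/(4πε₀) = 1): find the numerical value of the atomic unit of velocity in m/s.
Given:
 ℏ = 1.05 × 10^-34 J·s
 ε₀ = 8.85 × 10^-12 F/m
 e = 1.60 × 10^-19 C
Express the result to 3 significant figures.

2.19 × 10^6 m/s

From ℏ = m_e = e = 1/(4πε₀) = 1 the velocity scale is v_au = e²/(4πε₀ℏ).
  = 2.56 × 10^-38 / 1.17 × 10^-44
  = 2.19 × 10^6 m/s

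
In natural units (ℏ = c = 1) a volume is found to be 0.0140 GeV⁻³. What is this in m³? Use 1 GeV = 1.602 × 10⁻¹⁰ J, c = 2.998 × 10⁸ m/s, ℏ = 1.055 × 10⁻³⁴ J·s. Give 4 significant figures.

Volume is [L]³ = [E]⁻³·(ℏc)³.
1 GeV⁻³ → (ℏc)³ × (1 GeV in J)⁻³ = 7.696 × 10⁻⁴⁸ m³.
Result: 0.0140 × 7.696 × 10⁻⁴⁸ = 1.077 × 10⁻⁴⁹ m³.

1.077 × 10⁻⁴⁹ m³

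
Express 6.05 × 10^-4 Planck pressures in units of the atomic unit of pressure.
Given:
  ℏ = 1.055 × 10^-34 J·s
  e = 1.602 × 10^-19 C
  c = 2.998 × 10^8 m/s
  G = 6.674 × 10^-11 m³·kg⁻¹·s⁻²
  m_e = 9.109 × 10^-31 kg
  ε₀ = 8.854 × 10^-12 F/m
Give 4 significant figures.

Planck pressure: p_P = c⁷/(ℏG²) = 4.632 × 10^113 Pa
atomic unit of pressure: P_au = E_h/a₀³ = m_e⁴e¹⁰/((4πε₀)⁵ℏ⁸) = 2.929 × 10^13 Pa
6.05 × 10^-4 × 4.632 × 10^113 / 2.929 × 10^13 = 9.568 × 10^96

9.568 × 10^96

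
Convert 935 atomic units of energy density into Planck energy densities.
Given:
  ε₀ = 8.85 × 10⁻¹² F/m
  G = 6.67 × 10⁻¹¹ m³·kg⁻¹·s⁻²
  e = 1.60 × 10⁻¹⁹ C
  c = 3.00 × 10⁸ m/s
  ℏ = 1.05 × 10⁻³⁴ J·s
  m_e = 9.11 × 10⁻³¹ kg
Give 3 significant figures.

atomic unit of energy density: u_au = E_h/a₀³ = m_e⁴e¹⁰/((4πε₀)⁵ℏ⁸) = 3.01 × 10¹³ J/m³
Planck energy density: u_P = c⁷/(ℏG²) = 4.68 × 10¹¹³ J/m³
935 × 3.01 × 10¹³ / 4.68 × 10¹¹³ = 6.02 × 10⁻⁹⁸

6.02 × 10⁻⁹⁸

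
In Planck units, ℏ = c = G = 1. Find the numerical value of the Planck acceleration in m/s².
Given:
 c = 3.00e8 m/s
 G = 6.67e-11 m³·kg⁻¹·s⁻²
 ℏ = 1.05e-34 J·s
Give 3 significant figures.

5.59e51 m/s²

From ℏ = c = G = 1 the acceleration scale is a_P = √(c⁷/(ℏG)).
  = √(3.12e103)
  = 5.59e51 m/s²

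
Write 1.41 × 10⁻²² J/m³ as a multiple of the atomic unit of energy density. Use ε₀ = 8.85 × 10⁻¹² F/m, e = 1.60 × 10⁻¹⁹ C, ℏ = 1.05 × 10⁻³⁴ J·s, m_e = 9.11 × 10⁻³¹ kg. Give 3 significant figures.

atomic unit of energy density: u_au = E_h/a₀³ = m_e⁴e¹⁰/((4πε₀)⁵ℏ⁸) = 3.01 × 10¹³ J/m³.
1.41 × 10⁻²² / 3.01 × 10¹³ = 4.68 × 10⁻³⁶

4.68 × 10⁻³⁶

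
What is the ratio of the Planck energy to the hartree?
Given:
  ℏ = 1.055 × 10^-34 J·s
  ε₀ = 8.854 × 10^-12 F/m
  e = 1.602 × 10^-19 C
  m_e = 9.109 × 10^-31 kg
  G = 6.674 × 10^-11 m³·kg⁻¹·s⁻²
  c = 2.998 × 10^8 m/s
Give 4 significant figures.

Planck energy: E_P = √(ℏc⁵/G) = 1.957 × 10^9 J
hartree: E_h = m_e e⁴/(4πε₀ℏ)² = 4.354 × 10^-18 J
ratio = 1.957 × 10^9 / 4.354 × 10^-18 = 4.494 × 10^26

4.494 × 10^26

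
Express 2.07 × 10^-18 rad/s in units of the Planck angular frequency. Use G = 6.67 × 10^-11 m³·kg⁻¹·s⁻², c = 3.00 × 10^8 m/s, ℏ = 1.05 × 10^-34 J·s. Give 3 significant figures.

1.11 × 10^-61

Planck angular frequency: ω_P = √(c⁵/(ℏG)) = 1.86 × 10^43 rad/s.
2.07 × 10^-18 / 1.86 × 10^43 = 1.11 × 10^-61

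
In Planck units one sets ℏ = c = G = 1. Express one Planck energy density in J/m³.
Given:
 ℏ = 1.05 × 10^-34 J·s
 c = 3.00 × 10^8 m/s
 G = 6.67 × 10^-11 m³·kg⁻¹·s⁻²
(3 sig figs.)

4.68 × 10^113 J/m³

u_P = c⁷/(ℏG²)
  = 2.19 × 10^59 / 4.67 × 10^-55
  = 4.68 × 10^113 J/m³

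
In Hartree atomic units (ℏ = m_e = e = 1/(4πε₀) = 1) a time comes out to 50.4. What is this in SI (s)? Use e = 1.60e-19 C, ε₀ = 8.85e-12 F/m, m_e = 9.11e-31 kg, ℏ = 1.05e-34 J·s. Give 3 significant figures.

One atomic unit of time: τ_au = (4πε₀)²ℏ³/(m_e e⁴) = 2.40e-17 s.
50.4 × 2.40e-17 s = 1.21e-15 s

1.21e-15 s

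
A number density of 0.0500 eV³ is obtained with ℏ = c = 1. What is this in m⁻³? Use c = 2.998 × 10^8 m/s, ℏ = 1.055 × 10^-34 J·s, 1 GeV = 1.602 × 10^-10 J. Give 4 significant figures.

6.497 × 10^18 m⁻³

Number density is [L]⁻³ = [E]³/(ℏc)³.
1 GeV³ → 1/(ℏc)³ × (1 GeV in J)³ = 1.299 × 10^47 m⁻³.
Convert the energy scale: 0.0500 eV³ = 5.00 × 10^-29 GeV³.
Result: 5.00 × 10^-29 × 1.299 × 10^47 = 6.497 × 10^18 m⁻³.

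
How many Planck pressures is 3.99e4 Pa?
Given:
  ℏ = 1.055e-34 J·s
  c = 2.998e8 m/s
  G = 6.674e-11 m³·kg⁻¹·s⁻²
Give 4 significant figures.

Planck pressure: p_P = c⁷/(ℏG²) = 4.632e113 Pa.
3.99e4 / 4.632e113 = 8.613e-110

8.613e-110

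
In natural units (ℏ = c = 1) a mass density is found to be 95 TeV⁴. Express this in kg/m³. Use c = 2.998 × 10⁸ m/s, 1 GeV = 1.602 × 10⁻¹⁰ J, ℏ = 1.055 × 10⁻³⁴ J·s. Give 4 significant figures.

2.200 × 10³⁴ kg/m³

Mass density is [E]/(c²[L]³) = [E]⁴/(ℏ³c⁵).
1 GeV⁴ → 1/(ℏ³c⁵) × (1 GeV in J)⁴ = 2.316 × 10²⁰ kg/m³.
Convert the energy scale: 95 TeV⁴ = 9.50 × 10¹³ GeV⁴.
Result: 9.50 × 10¹³ × 2.316 × 10²⁰ = 2.200 × 10³⁴ kg/m³.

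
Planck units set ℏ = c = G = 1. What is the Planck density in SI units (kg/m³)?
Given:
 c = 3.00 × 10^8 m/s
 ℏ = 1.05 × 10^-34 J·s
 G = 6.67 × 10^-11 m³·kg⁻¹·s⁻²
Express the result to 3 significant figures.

5.20 × 10^96 kg/m³

Dimensional analysis gives ρ_P = c⁵/(ℏG²).
  = 2.43 × 10^42 / 4.67 × 10^-55
  = 5.20 × 10^96 kg/m³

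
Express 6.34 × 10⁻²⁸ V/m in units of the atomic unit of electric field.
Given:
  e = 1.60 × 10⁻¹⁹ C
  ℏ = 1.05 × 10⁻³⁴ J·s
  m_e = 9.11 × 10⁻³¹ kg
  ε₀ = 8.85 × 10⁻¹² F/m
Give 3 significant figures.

atomic unit of electric field: E_au = E_h/(e a₀) = m_e²e⁵/((4πε₀)³ℏ⁴) = 5.20 × 10¹¹ V/m.
6.34 × 10⁻²⁸ / 5.20 × 10¹¹ = 1.22 × 10⁻³⁹

1.22 × 10⁻³⁹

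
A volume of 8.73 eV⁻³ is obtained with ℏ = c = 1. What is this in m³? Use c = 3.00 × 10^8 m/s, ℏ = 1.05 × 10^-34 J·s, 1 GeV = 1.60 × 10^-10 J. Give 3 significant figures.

Volume is [L]³ = [E]⁻³·(ℏc)³.
1 GeV⁻³ → (ℏc)³ × (1 GeV in J)⁻³ = 7.63 × 10^-48 m³.
Convert the energy scale: 8.73 eV⁻³ = 8.73 × 10^27 GeV⁻³.
Result: 8.73 × 10^27 × 7.63 × 10^-48 = 6.66 × 10^-20 m³.

6.66 × 10^-20 m³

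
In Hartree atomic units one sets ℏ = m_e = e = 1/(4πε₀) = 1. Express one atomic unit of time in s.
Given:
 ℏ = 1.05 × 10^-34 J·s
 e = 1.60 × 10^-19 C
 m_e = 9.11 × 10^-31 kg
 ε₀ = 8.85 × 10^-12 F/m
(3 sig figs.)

τ_au = (4πε₀)²ℏ³/(m_e e⁴)
E_h = 4.38 × 10^-18 J
ℏ/E_h = 2.40 × 10^-17 s

2.40 × 10^-17 s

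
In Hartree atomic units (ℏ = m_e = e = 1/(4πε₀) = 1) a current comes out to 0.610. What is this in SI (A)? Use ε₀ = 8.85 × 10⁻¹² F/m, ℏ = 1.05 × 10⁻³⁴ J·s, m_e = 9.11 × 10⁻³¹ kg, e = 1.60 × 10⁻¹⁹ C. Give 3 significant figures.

One atomic unit of electric current: I_au = e E_h/ℏ = m_e e⁵/((4πε₀)²ℏ³) = 6.67 × 10⁻³ A.
0.610 × 6.67 × 10⁻³ A = 4.07 × 10⁻³ A

4.07 × 10⁻³ A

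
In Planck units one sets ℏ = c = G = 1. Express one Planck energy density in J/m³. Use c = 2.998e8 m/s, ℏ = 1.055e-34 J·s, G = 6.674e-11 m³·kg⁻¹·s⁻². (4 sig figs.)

u_P = c⁷/(ℏG²)
  = 2.177e59 / 4.699e-55
  = 4.632e113 J/m³

4.632e113 J/m³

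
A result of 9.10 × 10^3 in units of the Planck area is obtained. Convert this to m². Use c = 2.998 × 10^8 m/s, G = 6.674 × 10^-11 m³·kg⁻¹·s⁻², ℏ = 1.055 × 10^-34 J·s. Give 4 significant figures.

2.378 × 10^-66 m²

One Planck area: A_P = ℏG/c³ = 2.613 × 10^-70 m².
9.10 × 10^3 × 2.613 × 10^-70 m² = 2.378 × 10^-66 m²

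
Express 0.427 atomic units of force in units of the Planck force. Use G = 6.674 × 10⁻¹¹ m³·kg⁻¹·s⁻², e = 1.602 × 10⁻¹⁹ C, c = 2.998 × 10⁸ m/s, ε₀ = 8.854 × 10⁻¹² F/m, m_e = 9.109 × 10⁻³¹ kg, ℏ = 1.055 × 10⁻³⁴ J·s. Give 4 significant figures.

atomic unit of force: F_au = E_h/a₀ = m_e²e⁶/((4πε₀)³ℏ⁴) = 8.220 × 10⁻⁸ N
Planck force: F_P = c⁴/G = 1.210 × 10⁴⁴ N
0.427 × 8.220 × 10⁻⁸ / 1.210 × 10⁴⁴ = 2.900 × 10⁻⁵²

2.900 × 10⁻⁵²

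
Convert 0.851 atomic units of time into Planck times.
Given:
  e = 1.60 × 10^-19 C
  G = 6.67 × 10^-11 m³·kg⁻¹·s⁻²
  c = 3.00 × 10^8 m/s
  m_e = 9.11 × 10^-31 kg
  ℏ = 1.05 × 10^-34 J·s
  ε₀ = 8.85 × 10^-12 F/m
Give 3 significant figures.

3.80 × 10^26

atomic unit of time: τ_au = (4πε₀)²ℏ³/(m_e e⁴) = 2.40 × 10^-17 s
Planck time: t_P = √(ℏG/c⁵) = 5.37 × 10^-44 s
0.851 × 2.40 × 10^-17 / 5.37 × 10^-44 = 3.80 × 10^26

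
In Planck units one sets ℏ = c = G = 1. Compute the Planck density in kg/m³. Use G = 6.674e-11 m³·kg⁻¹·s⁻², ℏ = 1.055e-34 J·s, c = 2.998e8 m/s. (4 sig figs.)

5.154e96 kg/m³

ρ_P = c⁵/(ℏG²)
  = 2.422e42 / 4.699e-55
  = 5.154e96 kg/m³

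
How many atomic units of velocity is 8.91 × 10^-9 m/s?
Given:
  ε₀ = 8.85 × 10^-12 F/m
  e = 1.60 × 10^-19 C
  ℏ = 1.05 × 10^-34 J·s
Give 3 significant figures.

4.06 × 10^-15

atomic unit of velocity: v_au = e²/(4πε₀ℏ) = 2.19 × 10^6 m/s.
8.91 × 10^-9 / 2.19 × 10^6 = 4.06 × 10^-15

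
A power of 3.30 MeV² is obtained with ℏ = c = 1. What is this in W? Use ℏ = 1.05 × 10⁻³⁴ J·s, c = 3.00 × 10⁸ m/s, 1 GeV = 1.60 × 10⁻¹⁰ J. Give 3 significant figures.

Power is [E]/[T] = [E]²/ℏ.
1 GeV² → 1/ℏ × (1 GeV in J)² = 2.44 × 10¹⁴ W.
Convert the energy scale: 3.30 MeV² = 3.30 × 10⁻⁶ GeV².
Result: 3.30 × 10⁻⁶ × 2.44 × 10¹⁴ = 8.05 × 10⁸ W.

8.05 × 10⁸ W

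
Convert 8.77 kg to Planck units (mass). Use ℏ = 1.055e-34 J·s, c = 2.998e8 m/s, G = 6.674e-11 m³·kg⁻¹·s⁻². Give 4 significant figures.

Planck mass: m_P = √(ℏc/G) = 2.177e-8 kg.
8.77 / 2.177e-8 = 4.029e8

4.029e8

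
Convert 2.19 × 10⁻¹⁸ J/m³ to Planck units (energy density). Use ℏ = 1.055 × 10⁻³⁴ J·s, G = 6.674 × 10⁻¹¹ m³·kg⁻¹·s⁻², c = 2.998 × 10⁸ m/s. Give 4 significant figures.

Planck energy density: u_P = c⁷/(ℏG²) = 4.632 × 10¹¹³ J/m³.
2.19 × 10⁻¹⁸ / 4.632 × 10¹¹³ = 4.728 × 10⁻¹³²

4.728 × 10⁻¹³²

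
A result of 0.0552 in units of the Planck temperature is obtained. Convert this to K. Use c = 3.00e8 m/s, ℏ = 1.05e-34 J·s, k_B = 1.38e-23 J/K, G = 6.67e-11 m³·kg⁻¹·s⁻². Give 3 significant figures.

One Planck temperature: T_P = √(ℏc⁵/G) / k_B = 1.42e32 K.
0.0552 × 1.42e32 K = 7.82e30 K

7.82e30 K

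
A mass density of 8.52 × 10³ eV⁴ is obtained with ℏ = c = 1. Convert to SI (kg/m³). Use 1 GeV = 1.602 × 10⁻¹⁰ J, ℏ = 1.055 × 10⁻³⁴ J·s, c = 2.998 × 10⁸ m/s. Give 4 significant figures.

Mass density is [E]/(c²[L]³) = [E]⁴/(ℏ³c⁵).
1 GeV⁴ → 1/(ℏ³c⁵) × (1 GeV in J)⁴ = 2.316 × 10²⁰ kg/m³.
Convert the energy scale: 8.52 × 10³ eV⁴ = 8.52 × 10⁻³³ GeV⁴.
Result: 8.52 × 10⁻³³ × 2.316 × 10²⁰ = 1.973 × 10⁻¹² kg/m³.

1.973 × 10⁻¹² kg/m³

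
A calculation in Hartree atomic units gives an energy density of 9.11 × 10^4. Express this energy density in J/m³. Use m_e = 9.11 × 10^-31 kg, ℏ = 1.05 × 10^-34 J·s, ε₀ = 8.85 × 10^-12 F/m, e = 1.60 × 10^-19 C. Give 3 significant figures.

2.74 × 10^18 J/m³

One atomic unit of energy density: u_au = E_h/a₀³ = m_e⁴e¹⁰/((4πε₀)⁵ℏ⁸) = 3.01 × 10^13 J/m³.
9.11 × 10^4 × 3.01 × 10^13 J/m³ = 2.74 × 10^18 J/m³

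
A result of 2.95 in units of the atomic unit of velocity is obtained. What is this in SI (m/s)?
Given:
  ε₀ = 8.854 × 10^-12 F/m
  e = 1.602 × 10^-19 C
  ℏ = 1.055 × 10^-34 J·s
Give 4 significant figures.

One atomic unit of velocity: v_au = e²/(4πε₀ℏ) = 2.186 × 10^6 m/s.
2.95 × 2.186 × 10^6 m/s = 6.450 × 10^6 m/s

6.450 × 10^6 m/s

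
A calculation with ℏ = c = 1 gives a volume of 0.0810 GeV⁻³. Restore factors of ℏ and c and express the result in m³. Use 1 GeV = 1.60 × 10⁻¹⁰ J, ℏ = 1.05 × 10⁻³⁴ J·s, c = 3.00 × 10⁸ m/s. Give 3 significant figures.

Volume is [L]³ = [E]⁻³·(ℏc)³.
1 GeV⁻³ → (ℏc)³ × (1 GeV in J)⁻³ = 7.63 × 10⁻⁴⁸ m³.
Result: 0.0810 × 7.63 × 10⁻⁴⁸ = 6.18 × 10⁻⁴⁹ m³.

6.18 × 10⁻⁴⁹ m³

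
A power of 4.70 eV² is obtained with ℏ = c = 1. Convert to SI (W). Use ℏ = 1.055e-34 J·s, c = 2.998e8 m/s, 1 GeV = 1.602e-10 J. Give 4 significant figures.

1.143e-3 W

Power is [E]/[T] = [E]²/ℏ.
1 GeV² → 1/ℏ × (1 GeV in J)² = 2.433e14 W.
Convert the energy scale: 4.70 eV² = 4.70e-18 GeV².
Result: 4.70e-18 × 2.433e14 = 1.143e-3 W.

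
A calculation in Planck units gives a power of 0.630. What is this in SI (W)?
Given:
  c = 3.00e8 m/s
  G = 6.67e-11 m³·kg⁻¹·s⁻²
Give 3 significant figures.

2.30e52 W

One Planck power: P_P = c⁵/G = 3.64e52 W.
0.630 × 3.64e52 W = 2.30e52 W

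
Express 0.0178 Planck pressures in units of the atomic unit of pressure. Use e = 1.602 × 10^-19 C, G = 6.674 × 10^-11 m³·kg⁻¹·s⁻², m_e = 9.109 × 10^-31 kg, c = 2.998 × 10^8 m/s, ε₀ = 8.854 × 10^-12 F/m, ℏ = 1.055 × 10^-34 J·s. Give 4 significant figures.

2.815 × 10^98

Planck pressure: p_P = c⁷/(ℏG²) = 4.632 × 10^113 Pa
atomic unit of pressure: P_au = E_h/a₀³ = m_e⁴e¹⁰/((4πε₀)⁵ℏ⁸) = 2.929 × 10^13 Pa
0.0178 × 4.632 × 10^113 / 2.929 × 10^13 = 2.815 × 10^98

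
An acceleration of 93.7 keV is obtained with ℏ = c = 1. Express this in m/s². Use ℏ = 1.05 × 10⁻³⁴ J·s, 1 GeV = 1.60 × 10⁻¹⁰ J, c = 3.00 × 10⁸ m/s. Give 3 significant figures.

4.28 × 10²⁸ m/s²

Acceleration is [L]/[T]² = c·[E]/ℏ.
1 GeV → c/ℏ × (1 GeV in J) = 4.57 × 10³² m/s².
Convert the energy scale: 93.7 keV = 9.37 × 10⁻⁵ GeV.
Result: 9.37 × 10⁻⁵ × 4.57 × 10³² = 4.28 × 10²⁸ m/s².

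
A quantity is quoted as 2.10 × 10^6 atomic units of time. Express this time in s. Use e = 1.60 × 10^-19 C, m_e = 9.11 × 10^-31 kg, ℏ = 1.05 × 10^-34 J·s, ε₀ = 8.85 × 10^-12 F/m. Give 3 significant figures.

5.04 × 10^-11 s

One atomic unit of time: τ_au = (4πε₀)²ℏ³/(m_e e⁴) = 2.40 × 10^-17 s.
2.10 × 10^6 × 2.40 × 10^-17 s = 5.04 × 10^-11 s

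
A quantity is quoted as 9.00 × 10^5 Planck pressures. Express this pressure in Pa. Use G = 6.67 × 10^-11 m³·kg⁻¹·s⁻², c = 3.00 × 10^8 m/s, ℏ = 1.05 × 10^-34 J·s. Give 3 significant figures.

4.21 × 10^119 Pa

One Planck pressure: p_P = c⁷/(ℏG²) = 4.68 × 10^113 Pa.
9.00 × 10^5 × 4.68 × 10^113 Pa = 4.21 × 10^119 Pa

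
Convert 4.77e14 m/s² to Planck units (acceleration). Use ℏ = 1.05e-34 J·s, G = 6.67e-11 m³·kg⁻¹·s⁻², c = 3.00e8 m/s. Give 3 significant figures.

8.54e-38

Planck acceleration: a_P = √(c⁷/(ℏG)) = 5.59e51 m/s².
4.77e14 / 5.59e51 = 8.54e-38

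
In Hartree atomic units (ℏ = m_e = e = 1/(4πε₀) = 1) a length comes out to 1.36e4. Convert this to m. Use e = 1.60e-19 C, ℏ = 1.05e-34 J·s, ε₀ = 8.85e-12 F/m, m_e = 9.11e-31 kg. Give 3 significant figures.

One Bohr radius: a₀ = 4πε₀ℏ²/(m_e e²) = 5.26e-11 m.
1.36e4 × 5.26e-11 m = 7.15e-7 m

7.15e-7 m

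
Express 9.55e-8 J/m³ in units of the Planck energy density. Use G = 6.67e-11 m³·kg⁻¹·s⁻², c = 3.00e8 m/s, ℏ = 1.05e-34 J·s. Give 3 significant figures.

Planck energy density: u_P = c⁷/(ℏG²) = 4.68e113 J/m³.
9.55e-8 / 4.68e113 = 2.04e-121

2.04e-121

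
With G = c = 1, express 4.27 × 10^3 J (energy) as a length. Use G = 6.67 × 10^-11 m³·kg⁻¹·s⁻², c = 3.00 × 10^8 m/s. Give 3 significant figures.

Energy → length via G/c⁴.
4.27 × 10^3 J × (G/c⁴) = 3.52 × 10^-41 m

3.52 × 10^-41 m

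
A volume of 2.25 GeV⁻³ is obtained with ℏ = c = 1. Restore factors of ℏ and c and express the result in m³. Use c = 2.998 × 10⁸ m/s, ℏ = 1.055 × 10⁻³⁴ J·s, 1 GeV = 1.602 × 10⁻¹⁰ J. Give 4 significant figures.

Volume is [L]³ = [E]⁻³·(ℏc)³.
1 GeV⁻³ → (ℏc)³ × (1 GeV in J)⁻³ = 7.696 × 10⁻⁴⁸ m³.
Result: 2.25 × 7.696 × 10⁻⁴⁸ = 1.732 × 10⁻⁴⁷ m³.

1.732 × 10⁻⁴⁷ m³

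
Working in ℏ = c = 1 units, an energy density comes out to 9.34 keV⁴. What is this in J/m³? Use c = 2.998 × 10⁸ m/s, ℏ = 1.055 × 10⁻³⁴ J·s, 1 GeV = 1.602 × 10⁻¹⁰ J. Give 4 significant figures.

[E]/[L]³ = [E]⁴/(ℏc)³; restore (ℏc)⁻³.
1 GeV⁴ → 1/(ℏc)³ × (1 GeV in J)⁴ = 2.082 × 10³⁷ J/m³.
Convert the energy scale: 9.34 keV⁴ = 9.34 × 10⁻²⁴ GeV⁴.
Result: 9.34 × 10⁻²⁴ × 2.082 × 10³⁷ = 1.944 × 10¹⁴ J/m³.

1.944 × 10¹⁴ J/m³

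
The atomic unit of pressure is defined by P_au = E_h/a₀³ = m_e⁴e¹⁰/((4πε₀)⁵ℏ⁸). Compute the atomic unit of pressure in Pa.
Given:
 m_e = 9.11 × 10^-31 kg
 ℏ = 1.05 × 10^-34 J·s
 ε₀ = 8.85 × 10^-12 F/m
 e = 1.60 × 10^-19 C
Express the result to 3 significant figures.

P_au = E_h/a₀³ = m_e⁴e¹⁰/((4πε₀)⁵ℏ⁸)
E_h = 4.38 × 10^-18 J
a₀ = 5.26 × 10^-11 m
E_h/a₀³ = 3.01 × 10^13 Pa

3.01 × 10^13 Pa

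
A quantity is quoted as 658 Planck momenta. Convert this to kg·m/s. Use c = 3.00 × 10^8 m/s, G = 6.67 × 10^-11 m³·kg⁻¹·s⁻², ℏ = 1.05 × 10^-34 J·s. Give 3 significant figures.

4.29 × 10^3 kg·m/s

One Planck momentum: p_P = √(ℏc³/G) = 6.52 kg·m/s.
658 × 6.52 kg·m/s = 4.29 × 10^3 kg·m/s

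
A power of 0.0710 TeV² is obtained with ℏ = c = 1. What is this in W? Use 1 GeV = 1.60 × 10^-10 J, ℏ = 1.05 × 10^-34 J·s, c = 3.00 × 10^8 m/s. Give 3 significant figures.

Power is [E]/[T] = [E]²/ℏ.
1 GeV² → 1/ℏ × (1 GeV in J)² = 2.44 × 10^14 W.
Convert the energy scale: 0.0710 TeV² = 7.10 × 10^4 GeV².
Result: 7.10 × 10^4 × 2.44 × 10^14 = 1.73 × 10^19 W.

1.73 × 10^19 W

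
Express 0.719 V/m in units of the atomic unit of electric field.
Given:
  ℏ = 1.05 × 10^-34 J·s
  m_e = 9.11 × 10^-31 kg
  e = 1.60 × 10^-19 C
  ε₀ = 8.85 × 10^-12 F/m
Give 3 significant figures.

atomic unit of electric field: E_au = E_h/(e a₀) = m_e²e⁵/((4πε₀)³ℏ⁴) = 5.20 × 10^11 V/m.
0.719 / 5.20 × 10^11 = 1.38 × 10^-12

1.38 × 10^-12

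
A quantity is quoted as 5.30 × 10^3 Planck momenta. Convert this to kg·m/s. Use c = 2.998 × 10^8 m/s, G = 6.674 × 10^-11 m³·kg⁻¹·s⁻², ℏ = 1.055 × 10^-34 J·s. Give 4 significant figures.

One Planck momentum: p_P = √(ℏc³/G) = 6.527 kg·m/s.
5.30 × 10^3 × 6.527 kg·m/s = 3.459 × 10^4 kg·m/s

3.459 × 10^4 kg·m/s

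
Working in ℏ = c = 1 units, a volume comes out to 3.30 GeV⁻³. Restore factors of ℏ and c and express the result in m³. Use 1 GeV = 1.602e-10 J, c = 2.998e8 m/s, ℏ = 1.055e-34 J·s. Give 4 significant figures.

Volume is [L]³ = [E]⁻³·(ℏc)³.
1 GeV⁻³ → (ℏc)³ × (1 GeV in J)⁻³ = 7.696e-48 m³.
Result: 3.30 × 7.696e-48 = 2.540e-47 m³.

2.540e-47 m³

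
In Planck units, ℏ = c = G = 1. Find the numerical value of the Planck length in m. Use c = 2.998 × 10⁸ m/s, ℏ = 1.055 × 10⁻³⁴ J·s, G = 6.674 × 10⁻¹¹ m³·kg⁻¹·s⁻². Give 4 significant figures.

Dimensional analysis gives ℓ_P = √(ℏG/c³).
  = √(2.613 × 10⁻⁷⁰)
  = 1.616 × 10⁻³⁵ m

1.616 × 10⁻³⁵ m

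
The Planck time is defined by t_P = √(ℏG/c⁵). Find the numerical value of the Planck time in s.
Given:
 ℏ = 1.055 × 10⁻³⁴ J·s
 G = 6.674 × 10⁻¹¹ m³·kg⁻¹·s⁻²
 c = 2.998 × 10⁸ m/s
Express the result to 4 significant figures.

5.392 × 10⁻⁴⁴ s

t_P = √(ℏG/c⁵)
  = √(2.907 × 10⁻⁸⁷)
  = 5.392 × 10⁻⁴⁴ s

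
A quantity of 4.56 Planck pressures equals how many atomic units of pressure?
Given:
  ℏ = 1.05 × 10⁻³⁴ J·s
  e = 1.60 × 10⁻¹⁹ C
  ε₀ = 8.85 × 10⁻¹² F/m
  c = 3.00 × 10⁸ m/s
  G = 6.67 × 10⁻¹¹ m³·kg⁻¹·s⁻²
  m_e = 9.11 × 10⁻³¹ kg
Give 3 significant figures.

Planck pressure: p_P = c⁷/(ℏG²) = 4.68 × 10¹¹³ Pa
atomic unit of pressure: P_au = E_h/a₀³ = m_e⁴e¹⁰/((4πε₀)⁵ℏ⁸) = 3.01 × 10¹³ Pa
4.56 × 4.68 × 10¹¹³ / 3.01 × 10¹³ = 7.09 × 10¹⁰⁰

7.09 × 10¹⁰⁰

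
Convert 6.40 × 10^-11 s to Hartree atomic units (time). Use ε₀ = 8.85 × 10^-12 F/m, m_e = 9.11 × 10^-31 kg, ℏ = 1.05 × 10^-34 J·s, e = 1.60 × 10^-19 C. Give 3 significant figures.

atomic unit of time: τ_au = (4πε₀)²ℏ³/(m_e e⁴) = 2.40 × 10^-17 s.
6.40 × 10^-11 / 2.40 × 10^-17 = 2.67 × 10^6

2.67 × 10^6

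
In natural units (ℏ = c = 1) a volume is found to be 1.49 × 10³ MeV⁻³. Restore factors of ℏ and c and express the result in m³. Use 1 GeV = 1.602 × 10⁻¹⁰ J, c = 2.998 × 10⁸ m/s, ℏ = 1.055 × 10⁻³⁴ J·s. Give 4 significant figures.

1.147 × 10⁻³⁵ m³

Volume is [L]³ = [E]⁻³·(ℏc)³.
1 GeV⁻³ → (ℏc)³ × (1 GeV in J)⁻³ = 7.696 × 10⁻⁴⁸ m³.
Convert the energy scale: 1.49 × 10³ MeV⁻³ = 1.49 × 10¹² GeV⁻³.
Result: 1.49 × 10¹² × 7.696 × 10⁻⁴⁸ = 1.147 × 10⁻³⁵ m³.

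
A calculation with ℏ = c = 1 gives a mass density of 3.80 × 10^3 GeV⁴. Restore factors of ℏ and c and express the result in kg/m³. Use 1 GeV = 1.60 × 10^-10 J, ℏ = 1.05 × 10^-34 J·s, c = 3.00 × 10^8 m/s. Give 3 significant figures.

8.85 × 10^23 kg/m³

Mass density is [E]/(c²[L]³) = [E]⁴/(ℏ³c⁵).
1 GeV⁴ → 1/(ℏ³c⁵) × (1 GeV in J)⁴ = 2.33 × 10^20 kg/m³.
Result: 3.80 × 10^3 × 2.33 × 10^20 = 8.85 × 10^23 kg/m³.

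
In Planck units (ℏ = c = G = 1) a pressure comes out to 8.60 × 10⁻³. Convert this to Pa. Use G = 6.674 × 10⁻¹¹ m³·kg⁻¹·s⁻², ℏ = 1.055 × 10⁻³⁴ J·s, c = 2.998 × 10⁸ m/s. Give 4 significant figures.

3.984 × 10¹¹¹ Pa

One Planck pressure: p_P = c⁷/(ℏG²) = 4.632 × 10¹¹³ Pa.
8.60 × 10⁻³ × 4.632 × 10¹¹³ Pa = 3.984 × 10¹¹¹ Pa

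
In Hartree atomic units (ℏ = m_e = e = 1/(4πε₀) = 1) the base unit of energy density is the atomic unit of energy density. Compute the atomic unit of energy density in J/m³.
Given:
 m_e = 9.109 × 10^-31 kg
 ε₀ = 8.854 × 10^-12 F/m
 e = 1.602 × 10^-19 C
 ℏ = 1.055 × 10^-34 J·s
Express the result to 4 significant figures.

2.929 × 10^13 J/m³

u_au = E_h/a₀³ = m_e⁴e¹⁰/((4πε₀)⁵ℏ⁸)
E_h = 4.354 × 10^-18 J
a₀ = 5.297 × 10^-11 m
E_h/a₀³ = 2.929 × 10^13 J/m³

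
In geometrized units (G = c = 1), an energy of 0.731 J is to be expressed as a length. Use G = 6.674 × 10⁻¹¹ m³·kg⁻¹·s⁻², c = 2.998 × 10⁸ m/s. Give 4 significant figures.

Energy → length via G/c⁴.
0.731 J × (G/c⁴) = 6.039 × 10⁻⁴⁵ m

6.039 × 10⁻⁴⁵ m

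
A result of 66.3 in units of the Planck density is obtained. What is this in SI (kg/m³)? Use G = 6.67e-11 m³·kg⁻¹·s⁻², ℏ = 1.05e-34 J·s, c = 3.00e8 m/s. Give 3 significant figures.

One Planck density: ρ_P = c⁵/(ℏG²) = 5.20e96 kg/m³.
66.3 × 5.20e96 kg/m³ = 3.45e98 kg/m³

3.45e98 kg/m³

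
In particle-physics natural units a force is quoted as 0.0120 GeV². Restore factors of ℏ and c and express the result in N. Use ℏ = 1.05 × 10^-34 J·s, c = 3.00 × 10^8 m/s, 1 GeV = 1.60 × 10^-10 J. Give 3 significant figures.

9.75 × 10^3 N

Force is [E]/[L] = [E]²/(ℏc); restore (ℏc)⁻¹.
1 GeV² → 1/(ℏc) × (1 GeV in J)² = 8.13 × 10^5 N.
Result: 0.0120 × 8.13 × 10^5 = 9.75 × 10^3 N.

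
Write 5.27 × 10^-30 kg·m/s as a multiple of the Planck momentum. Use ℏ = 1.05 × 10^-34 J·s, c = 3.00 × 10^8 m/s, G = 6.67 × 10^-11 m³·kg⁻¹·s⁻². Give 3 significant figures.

Planck momentum: p_P = √(ℏc³/G) = 6.52 kg·m/s.
5.27 × 10^-30 / 6.52 = 8.08 × 10^-31

8.08 × 10^-31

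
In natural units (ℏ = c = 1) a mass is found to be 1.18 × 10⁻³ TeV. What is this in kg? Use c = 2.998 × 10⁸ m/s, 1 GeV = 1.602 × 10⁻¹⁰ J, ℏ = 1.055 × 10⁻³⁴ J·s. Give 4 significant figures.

2.103 × 10⁻²⁷ kg

Mass is [E]/c²; divide by c².
1 GeV → 1/c² × (1 GeV in J) = 1.782 × 10⁻²⁷ kg.
Convert the energy scale: 1.18 × 10⁻³ TeV = 1.18 GeV.
Result: 1.18 × 1.782 × 10⁻²⁷ = 2.103 × 10⁻²⁷ kg.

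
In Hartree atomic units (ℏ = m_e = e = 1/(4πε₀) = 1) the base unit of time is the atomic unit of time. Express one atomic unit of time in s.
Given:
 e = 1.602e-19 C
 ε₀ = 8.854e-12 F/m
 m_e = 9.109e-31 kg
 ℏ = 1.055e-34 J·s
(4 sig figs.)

2.423e-17 s

τ_au = (4πε₀)²ℏ³/(m_e e⁴)
E_h = 4.354e-18 J
ℏ/E_h = 2.423e-17 s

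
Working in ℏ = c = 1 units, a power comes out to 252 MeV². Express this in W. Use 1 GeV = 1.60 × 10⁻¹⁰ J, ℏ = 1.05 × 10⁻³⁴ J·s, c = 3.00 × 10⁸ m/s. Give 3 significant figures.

Power is [E]/[T] = [E]²/ℏ.
1 GeV² → 1/ℏ × (1 GeV in J)² = 2.44 × 10¹⁴ W.
Convert the energy scale: 252 MeV² = 2.52 × 10⁻⁴ GeV².
Result: 2.52 × 10⁻⁴ × 2.44 × 10¹⁴ = 6.14 × 10¹⁰ W.

6.14 × 10¹⁰ W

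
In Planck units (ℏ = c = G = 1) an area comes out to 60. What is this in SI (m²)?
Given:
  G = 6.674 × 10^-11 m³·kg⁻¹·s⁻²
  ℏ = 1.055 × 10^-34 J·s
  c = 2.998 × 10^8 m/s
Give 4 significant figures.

1.568 × 10^-68 m²

One Planck area: A_P = ℏG/c³ = 2.613 × 10^-70 m².
60 × 2.613 × 10^-70 m² = 1.568 × 10^-68 m²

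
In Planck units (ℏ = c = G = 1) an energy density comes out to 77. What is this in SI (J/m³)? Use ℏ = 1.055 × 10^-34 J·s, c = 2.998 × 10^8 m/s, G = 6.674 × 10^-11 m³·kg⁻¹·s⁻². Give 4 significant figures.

3.567 × 10^115 J/m³

One Planck energy density: u_P = c⁷/(ℏG²) = 4.632 × 10^113 J/m³.
77 × 4.632 × 10^113 J/m³ = 3.567 × 10^115 J/m³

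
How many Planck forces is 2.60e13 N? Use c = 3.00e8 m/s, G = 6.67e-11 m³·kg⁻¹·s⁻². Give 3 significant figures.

Planck force: F_P = c⁴/G = 1.21e44 N.
2.60e13 / 1.21e44 = 2.14e-31

2.14e-31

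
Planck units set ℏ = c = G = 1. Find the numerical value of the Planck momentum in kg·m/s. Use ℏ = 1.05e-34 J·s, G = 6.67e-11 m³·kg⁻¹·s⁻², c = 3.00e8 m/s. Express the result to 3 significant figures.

The unique combination of the constants set to 1 with dimensions of momentum is p_P = √(ℏc³/G).
  = √(42.5)
  = 6.52 kg·m/s

6.52 kg·m/s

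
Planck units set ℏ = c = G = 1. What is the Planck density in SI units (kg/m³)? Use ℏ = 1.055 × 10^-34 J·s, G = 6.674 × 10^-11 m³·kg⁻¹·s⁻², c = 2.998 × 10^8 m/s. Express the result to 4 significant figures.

From ℏ = c = G = 1 the density scale is ρ_P = c⁵/(ℏG²).
  = 2.422 × 10^42 / 4.699 × 10^-55
  = 5.154 × 10^96 kg/m³

5.154 × 10^96 kg/m³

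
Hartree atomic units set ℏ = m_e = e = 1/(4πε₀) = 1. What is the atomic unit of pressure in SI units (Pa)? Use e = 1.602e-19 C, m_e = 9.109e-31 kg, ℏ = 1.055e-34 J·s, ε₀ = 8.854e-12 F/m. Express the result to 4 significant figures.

2.929e13 Pa

Dimensional analysis gives P_au = E_h/a₀³ = m_e⁴e¹⁰/((4πε₀)⁵ℏ⁸).
E_h = 4.354e-18 J
a₀ = 5.297e-11 m
E_h/a₀³ = 2.929e13 Pa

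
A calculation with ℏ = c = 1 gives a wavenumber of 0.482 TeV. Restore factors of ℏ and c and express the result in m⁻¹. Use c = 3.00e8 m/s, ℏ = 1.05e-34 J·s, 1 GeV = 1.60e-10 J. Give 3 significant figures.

2.45e18 m⁻¹

Inverse length is [E]/(ℏc).
1 GeV → 1/(ℏc) × (1 GeV in J) = 5.08e15 m⁻¹.
Convert the energy scale: 0.482 TeV = 482 GeV.
Result: 482 × 5.08e15 = 2.45e18 m⁻¹.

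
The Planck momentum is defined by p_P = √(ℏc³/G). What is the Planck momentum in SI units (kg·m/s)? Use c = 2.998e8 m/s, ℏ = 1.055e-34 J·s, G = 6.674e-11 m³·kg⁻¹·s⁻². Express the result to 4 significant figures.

p_P = √(ℏc³/G)
  = √(42.60)
  = 6.527 kg·m/s

6.527 kg·m/s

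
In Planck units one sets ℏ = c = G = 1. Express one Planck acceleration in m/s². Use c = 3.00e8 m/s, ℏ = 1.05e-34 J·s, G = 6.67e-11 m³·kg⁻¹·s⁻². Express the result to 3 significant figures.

5.59e51 m/s²

a_P = √(c⁷/(ℏG))
  = √(3.12e103)
  = 5.59e51 m/s²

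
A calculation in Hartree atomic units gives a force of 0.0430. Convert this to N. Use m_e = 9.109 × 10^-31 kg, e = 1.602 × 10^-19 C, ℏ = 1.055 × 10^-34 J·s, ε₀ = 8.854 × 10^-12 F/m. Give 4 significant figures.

3.534 × 10^-9 N

One atomic unit of force: F_au = E_h/a₀ = m_e²e⁶/((4πε₀)³ℏ⁴) = 8.220 × 10^-8 N.
0.0430 × 8.220 × 10^-8 N = 3.534 × 10^-9 N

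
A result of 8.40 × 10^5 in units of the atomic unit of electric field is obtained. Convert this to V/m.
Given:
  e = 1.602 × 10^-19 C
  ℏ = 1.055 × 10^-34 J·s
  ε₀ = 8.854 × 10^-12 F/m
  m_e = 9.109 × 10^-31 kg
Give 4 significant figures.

One atomic unit of electric field: E_au = E_h/(e a₀) = m_e²e⁵/((4πε₀)³ℏ⁴) = 5.131 × 10^11 V/m.
8.40 × 10^5 × 5.131 × 10^11 V/m = 4.310 × 10^17 V/m

4.310 × 10^17 V/m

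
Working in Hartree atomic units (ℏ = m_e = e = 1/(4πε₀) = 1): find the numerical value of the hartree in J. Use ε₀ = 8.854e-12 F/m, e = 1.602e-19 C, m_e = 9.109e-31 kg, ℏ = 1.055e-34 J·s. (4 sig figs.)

Dimensional analysis gives E_h = m_e e⁴/(4πε₀ℏ)².
  = 6.000e-106 / 1.378e-88
  = 4.354e-18 J

4.354e-18 J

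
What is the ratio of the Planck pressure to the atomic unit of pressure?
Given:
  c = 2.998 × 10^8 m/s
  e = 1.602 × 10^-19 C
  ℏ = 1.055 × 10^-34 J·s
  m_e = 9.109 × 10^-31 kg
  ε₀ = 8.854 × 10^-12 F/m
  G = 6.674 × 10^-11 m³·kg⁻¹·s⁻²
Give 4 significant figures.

1.581 × 10^100

Planck pressure: p_P = c⁷/(ℏG²) = 4.632 × 10^113 Pa
atomic unit of pressure: P_au = E_h/a₀³ = m_e⁴e¹⁰/((4πε₀)⁵ℏ⁸) = 2.929 × 10^13 Pa
ratio = 4.632 × 10^113 / 2.929 × 10^13 = 1.581 × 10^100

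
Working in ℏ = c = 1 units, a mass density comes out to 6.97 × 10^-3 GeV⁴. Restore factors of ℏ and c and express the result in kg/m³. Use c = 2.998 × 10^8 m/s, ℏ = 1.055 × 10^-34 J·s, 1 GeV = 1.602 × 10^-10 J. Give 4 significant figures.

Mass density is [E]/(c²[L]³) = [E]⁴/(ℏ³c⁵).
1 GeV⁴ → 1/(ℏ³c⁵) × (1 GeV in J)⁴ = 2.316 × 10^20 kg/m³.
Result: 6.97 × 10^-3 × 2.316 × 10^20 = 1.614 × 10^18 kg/m³.

1.614 × 10^18 kg/m³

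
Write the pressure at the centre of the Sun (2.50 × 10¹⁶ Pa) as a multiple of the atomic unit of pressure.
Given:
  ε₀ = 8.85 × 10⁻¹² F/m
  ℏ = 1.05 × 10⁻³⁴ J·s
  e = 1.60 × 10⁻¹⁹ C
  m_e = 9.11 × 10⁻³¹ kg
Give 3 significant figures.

830

atomic unit of pressure: P_au = E_h/a₀³ = m_e⁴e¹⁰/((4πε₀)⁵ℏ⁸) = 3.01 × 10¹³ Pa.
2.50 × 10¹⁶ / 3.01 × 10¹³ = 830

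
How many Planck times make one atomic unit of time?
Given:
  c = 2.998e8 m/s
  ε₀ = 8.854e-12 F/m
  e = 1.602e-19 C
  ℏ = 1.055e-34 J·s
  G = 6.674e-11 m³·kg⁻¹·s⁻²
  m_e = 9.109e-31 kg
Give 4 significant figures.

atomic unit of time: τ_au = (4πε₀)²ℏ³/(m_e e⁴) = 2.423e-17 s
Planck time: t_P = √(ℏG/c⁵) = 5.392e-44 s
ratio = 2.423e-17 / 5.392e-44 = 4.494e26

4.494e26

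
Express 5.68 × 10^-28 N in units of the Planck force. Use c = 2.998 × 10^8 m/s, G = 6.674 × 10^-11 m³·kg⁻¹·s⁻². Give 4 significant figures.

4.693 × 10^-72

Planck force: F_P = c⁴/G = 1.210 × 10^44 N.
5.68 × 10^-28 / 1.210 × 10^44 = 4.693 × 10^-72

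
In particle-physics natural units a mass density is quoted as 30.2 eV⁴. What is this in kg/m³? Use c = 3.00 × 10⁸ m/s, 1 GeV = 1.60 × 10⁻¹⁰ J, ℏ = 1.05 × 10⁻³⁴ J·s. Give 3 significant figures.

Mass density is [E]/(c²[L]³) = [E]⁴/(ℏ³c⁵).
1 GeV⁴ → 1/(ℏ³c⁵) × (1 GeV in J)⁴ = 2.33 × 10²⁰ kg/m³.
Convert the energy scale: 30.2 eV⁴ = 3.02 × 10⁻³⁵ GeV⁴.
Result: 3.02 × 10⁻³⁵ × 2.33 × 10²⁰ = 7.04 × 10⁻¹⁵ kg/m³.

7.04 × 10⁻¹⁵ kg/m³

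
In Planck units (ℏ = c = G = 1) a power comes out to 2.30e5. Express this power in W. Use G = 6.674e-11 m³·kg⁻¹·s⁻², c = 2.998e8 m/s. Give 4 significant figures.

8.346e57 W

One Planck power: P_P = c⁵/G = 3.629e52 W.
2.30e5 × 3.629e52 W = 8.346e57 W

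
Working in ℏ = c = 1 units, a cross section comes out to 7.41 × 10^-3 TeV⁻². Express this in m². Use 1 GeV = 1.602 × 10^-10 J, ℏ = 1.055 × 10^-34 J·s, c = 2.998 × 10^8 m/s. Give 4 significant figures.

Area is [L]² = [E]⁻²·(ℏc)²; restore (ℏc)².
1 GeV⁻² → (ℏc)² × (1 GeV in J)⁻² = 3.898 × 10^-32 m².
Convert the energy scale: 7.41 × 10^-3 TeV⁻² = 7.41 × 10^-9 GeV⁻².
Result: 7.41 × 10^-9 × 3.898 × 10^-32 = 2.888 × 10^-40 m².

2.888 × 10^-40 m²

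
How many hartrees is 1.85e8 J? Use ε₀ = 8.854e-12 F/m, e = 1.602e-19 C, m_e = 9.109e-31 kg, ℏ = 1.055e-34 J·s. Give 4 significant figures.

4.249e25

hartree: E_h = m_e e⁴/(4πε₀ℏ)² = 4.354e-18 J.
1.85e8 / 4.354e-18 = 4.249e25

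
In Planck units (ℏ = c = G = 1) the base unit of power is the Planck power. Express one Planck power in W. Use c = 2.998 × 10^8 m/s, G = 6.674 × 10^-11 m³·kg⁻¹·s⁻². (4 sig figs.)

P_P = c⁵/G
  = 2.422 × 10^42 / 6.674 × 10^-11
  = 3.629 × 10^52 W

3.629 × 10^52 W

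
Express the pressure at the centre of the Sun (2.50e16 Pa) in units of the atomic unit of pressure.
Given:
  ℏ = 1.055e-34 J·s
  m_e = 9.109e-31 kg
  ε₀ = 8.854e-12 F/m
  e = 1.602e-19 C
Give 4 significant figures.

853.5

atomic unit of pressure: P_au = E_h/a₀³ = m_e⁴e¹⁰/((4πε₀)⁵ℏ⁸) = 2.929e13 Pa.
2.50e16 / 2.929e13 = 853.5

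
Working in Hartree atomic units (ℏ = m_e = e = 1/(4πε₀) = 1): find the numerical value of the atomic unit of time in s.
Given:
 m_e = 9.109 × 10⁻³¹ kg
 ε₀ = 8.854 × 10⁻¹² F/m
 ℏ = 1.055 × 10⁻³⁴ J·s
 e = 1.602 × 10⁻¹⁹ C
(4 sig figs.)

2.423 × 10⁻¹⁷ s

Dimensional analysis gives τ_au = (4πε₀)²ℏ³/(m_e e⁴).
E_h = 4.354 × 10⁻¹⁸ J
ℏ/E_h = 2.423 × 10⁻¹⁷ s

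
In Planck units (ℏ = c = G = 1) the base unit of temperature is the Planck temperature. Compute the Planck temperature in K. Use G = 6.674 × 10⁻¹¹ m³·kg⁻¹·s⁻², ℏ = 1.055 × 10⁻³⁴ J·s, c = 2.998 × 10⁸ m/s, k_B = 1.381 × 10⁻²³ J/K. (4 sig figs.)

T_P = √(ℏc⁵/G) / k_B
  = √(3.828 × 10¹⁸) × 7.241 × 10²²
  = 1.417 × 10³² K

1.417 × 10³² K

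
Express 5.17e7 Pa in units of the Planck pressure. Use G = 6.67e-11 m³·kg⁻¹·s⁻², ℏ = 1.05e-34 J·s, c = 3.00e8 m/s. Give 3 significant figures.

1.10e-106

Planck pressure: p_P = c⁷/(ℏG²) = 4.68e113 Pa.
5.17e7 / 4.68e113 = 1.10e-106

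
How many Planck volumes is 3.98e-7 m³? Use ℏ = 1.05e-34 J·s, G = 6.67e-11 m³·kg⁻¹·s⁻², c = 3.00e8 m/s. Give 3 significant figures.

Planck volume: V_P = (ℏG/c³)^(3/2) = 4.18e-105 m³.
3.98e-7 / 4.18e-105 = 9.53e97

9.53e97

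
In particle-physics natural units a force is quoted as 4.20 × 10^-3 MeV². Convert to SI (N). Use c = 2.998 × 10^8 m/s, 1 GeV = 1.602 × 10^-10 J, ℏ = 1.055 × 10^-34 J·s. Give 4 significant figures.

3.408 × 10^-3 N

Force is [E]/[L] = [E]²/(ℏc); restore (ℏc)⁻¹.
1 GeV² → 1/(ℏc) × (1 GeV in J)² = 8.114 × 10^5 N.
Convert the energy scale: 4.20 × 10^-3 MeV² = 4.20 × 10^-9 GeV².
Result: 4.20 × 10^-9 × 8.114 × 10^5 = 3.408 × 10^-3 N.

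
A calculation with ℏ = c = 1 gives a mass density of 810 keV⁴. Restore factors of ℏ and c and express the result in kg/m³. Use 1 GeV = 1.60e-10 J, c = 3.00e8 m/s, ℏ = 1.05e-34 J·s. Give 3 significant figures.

Mass density is [E]/(c²[L]³) = [E]⁴/(ℏ³c⁵).
1 GeV⁴ → 1/(ℏ³c⁵) × (1 GeV in J)⁴ = 2.33e20 kg/m³.
Convert the energy scale: 810 keV⁴ = 8.10e-22 GeV⁴.
Result: 8.10e-22 × 2.33e20 = 0.189 kg/m³.

0.189 kg/m³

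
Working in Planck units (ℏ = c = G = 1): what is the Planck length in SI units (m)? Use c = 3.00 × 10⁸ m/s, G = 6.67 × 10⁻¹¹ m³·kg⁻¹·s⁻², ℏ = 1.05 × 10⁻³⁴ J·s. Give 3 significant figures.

Dimensional analysis gives ℓ_P = √(ℏG/c³).
  = √(2.59 × 10⁻⁷⁰)
  = 1.61 × 10⁻³⁵ m

1.61 × 10⁻³⁵ m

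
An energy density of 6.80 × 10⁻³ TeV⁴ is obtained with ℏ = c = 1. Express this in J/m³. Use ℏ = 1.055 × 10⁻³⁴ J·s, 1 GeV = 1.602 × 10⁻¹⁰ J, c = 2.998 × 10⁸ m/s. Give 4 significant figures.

[E]/[L]³ = [E]⁴/(ℏc)³; restore (ℏc)⁻³.
1 GeV⁴ → 1/(ℏc)³ × (1 GeV in J)⁴ = 2.082 × 10³⁷ J/m³.
Convert the energy scale: 6.80 × 10⁻³ TeV⁴ = 6.80 × 10⁹ GeV⁴.
Result: 6.80 × 10⁹ × 2.082 × 10³⁷ = 1.415 × 10⁴⁷ J/m³.

1.415 × 10⁴⁷ J/m³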